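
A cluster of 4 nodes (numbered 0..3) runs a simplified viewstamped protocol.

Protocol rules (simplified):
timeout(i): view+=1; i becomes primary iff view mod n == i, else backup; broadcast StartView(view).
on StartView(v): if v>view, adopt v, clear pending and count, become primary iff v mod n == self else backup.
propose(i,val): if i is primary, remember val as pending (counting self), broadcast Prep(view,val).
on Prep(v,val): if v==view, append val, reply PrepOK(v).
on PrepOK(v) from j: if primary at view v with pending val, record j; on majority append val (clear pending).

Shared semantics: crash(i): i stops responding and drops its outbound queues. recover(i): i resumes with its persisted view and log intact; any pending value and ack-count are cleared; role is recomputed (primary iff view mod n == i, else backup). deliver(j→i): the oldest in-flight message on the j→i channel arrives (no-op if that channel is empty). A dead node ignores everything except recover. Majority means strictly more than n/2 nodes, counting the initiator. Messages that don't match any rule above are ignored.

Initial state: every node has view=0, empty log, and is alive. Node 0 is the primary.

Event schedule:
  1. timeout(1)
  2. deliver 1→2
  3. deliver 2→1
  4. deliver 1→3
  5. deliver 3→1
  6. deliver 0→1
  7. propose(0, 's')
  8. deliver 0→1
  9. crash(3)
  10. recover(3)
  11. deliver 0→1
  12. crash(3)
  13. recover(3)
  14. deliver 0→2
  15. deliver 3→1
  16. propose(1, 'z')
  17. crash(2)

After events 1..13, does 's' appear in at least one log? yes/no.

1. timeout(1):  <1:prim v1 ->
2. deliver 1→2:  <2:back v1 ->
3. deliver 2→1:  nop
4. deliver 1→3:  <3:back v1 ->
5. deliver 3→1:  nop
6. deliver 0→1:  nop
7. propose(0,'s'):  nop
8. deliver 0→1:  nop
9. crash(3):  <3:✗back v1 ->
10. recover(3):  <3:back v1 ->
11. deliver 0→1:  nop
12. crash(3):  <3:✗back v1 ->
13. recover(3):  <3:back v1 ->

no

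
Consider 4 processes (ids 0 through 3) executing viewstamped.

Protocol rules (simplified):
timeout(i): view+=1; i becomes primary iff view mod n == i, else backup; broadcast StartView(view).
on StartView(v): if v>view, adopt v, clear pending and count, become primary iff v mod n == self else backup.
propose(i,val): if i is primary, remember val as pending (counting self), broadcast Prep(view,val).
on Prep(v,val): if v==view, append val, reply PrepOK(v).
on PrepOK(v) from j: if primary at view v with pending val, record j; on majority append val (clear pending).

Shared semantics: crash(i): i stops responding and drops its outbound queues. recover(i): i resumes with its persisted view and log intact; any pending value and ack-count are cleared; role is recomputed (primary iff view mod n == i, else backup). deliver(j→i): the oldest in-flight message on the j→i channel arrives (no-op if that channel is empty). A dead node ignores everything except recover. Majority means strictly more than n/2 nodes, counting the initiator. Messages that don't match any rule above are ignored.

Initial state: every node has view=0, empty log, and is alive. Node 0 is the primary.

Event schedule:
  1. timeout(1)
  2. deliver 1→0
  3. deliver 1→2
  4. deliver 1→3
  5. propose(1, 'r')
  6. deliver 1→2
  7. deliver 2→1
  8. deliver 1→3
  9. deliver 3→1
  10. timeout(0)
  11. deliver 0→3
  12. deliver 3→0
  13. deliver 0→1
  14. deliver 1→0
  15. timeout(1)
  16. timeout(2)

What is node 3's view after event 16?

2

after 1 — timeout(1): n1:prim/v1/[-]
after 2 — deliver 1→0: n0:back/v1/[-]
after 3 — deliver 1→2: n2:back/v1/[-]
after 4 — deliver 1→3: n3:back/v1/[-]
after 5 — propose(1,'r'): ·
after 6 — deliver 1→2: n2:back/v1/[r]
after 7 — deliver 2→1: ·
after 8 — deliver 1→3: n3:back/v1/[r]
after 9 — deliver 3→1: n1:prim/v1/[r]
after 10 — timeout(0): n0:back/v2/[-]
after 11 — deliver 0→3: n3:back/v2/[r]
after 12 — deliver 3→0: ·
after 13 — deliver 0→1: n1:back/v2/[r]
after 14 — deliver 1→0: ·
after 15 — timeout(1): n1:back/v3/[r]
after 16 — timeout(2): n2:prim/v2/[r]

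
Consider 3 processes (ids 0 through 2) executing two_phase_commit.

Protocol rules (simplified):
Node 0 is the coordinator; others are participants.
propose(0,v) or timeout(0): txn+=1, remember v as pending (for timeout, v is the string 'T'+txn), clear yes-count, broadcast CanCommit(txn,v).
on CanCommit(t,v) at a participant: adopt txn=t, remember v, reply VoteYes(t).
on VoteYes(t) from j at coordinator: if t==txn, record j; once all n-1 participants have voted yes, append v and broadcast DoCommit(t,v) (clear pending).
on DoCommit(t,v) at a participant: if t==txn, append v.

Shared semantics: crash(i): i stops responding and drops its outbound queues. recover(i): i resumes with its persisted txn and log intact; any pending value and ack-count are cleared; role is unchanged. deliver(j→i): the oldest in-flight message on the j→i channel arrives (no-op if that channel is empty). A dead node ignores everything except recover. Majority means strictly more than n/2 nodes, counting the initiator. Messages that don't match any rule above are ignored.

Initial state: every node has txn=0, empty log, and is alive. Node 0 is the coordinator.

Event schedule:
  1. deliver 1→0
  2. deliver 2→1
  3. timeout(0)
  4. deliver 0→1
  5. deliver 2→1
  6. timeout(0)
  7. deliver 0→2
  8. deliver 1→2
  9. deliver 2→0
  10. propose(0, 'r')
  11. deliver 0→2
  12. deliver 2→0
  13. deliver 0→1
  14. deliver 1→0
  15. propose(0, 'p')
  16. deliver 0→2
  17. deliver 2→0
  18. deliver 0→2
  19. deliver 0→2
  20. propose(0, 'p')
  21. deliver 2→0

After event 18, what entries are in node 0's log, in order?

1. deliver 1→0:  nop
2. deliver 2→1:  nop
3. timeout(0):  <0:coor t1 ->
4. deliver 0→1:  <1:part t1 ->
5. deliver 2→1:  nop
6. timeout(0):  <0:coor t2 ->
7. deliver 0→2:  <2:part t1 ->
8. deliver 1→2:  nop
9. deliver 2→0:  nop
10. propose(0,'r'):  <0:coor t3 ->
11. deliver 0→2:  <2:part t2 ->
12. deliver 2→0:  nop
13. deliver 0→1:  <1:part t2 ->
14. deliver 1→0:  nop
15. propose(0,'p'):  <0:coor t4 ->
16. deliver 0→2:  <2:part t3 ->
17. deliver 2→0:  nop
18. deliver 0→2:  <2:part t4 ->

empty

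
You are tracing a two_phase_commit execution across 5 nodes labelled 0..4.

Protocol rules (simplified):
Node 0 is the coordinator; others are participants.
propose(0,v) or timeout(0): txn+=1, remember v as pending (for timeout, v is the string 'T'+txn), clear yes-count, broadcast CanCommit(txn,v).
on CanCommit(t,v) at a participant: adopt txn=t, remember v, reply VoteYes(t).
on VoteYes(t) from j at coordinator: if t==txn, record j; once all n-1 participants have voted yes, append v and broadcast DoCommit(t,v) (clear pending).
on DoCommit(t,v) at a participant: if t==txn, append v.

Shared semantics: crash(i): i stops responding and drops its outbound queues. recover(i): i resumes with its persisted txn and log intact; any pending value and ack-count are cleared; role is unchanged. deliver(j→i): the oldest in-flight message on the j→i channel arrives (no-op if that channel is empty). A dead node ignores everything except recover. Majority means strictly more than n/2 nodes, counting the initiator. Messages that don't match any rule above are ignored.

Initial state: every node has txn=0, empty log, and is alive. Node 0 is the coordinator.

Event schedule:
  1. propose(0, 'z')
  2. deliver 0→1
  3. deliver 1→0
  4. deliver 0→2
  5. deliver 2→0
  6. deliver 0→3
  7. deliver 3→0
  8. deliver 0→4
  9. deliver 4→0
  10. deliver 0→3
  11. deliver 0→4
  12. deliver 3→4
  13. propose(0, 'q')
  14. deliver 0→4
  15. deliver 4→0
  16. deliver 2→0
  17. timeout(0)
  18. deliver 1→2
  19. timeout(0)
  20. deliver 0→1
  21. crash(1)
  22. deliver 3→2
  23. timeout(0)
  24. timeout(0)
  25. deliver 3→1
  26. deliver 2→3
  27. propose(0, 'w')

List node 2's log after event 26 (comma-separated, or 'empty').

empty

after 1 — propose(0,'z'): n0:coor/t1/[-]
after 2 — deliver 0→1: n1:part/t1/[-]
after 3 — deliver 1→0: ·
after 4 — deliver 0→2: n2:part/t1/[-]
after 5 — deliver 2→0: ·
after 6 — deliver 0→3: n3:part/t1/[-]
after 7 — deliver 3→0: ·
after 8 — deliver 0→4: n4:part/t1/[-]
after 9 — deliver 4→0: n0:coor/t1/[z]
after 10 — deliver 0→3: n3:part/t1/[z]
after 11 — deliver 0→4: n4:part/t1/[z]
after 12 — deliver 3→4: ·
after 13 — propose(0,'q'): n0:coor/t2/[z]
after 14 — deliver 0→4: n4:part/t2/[z]
after 15 — deliver 4→0: ·
after 16 — deliver 2→0: ·
after 17 — timeout(0): n0:coor/t3/[z]
after 18 — deliver 1→2: ·
after 19 — timeout(0): n0:coor/t4/[z]
after 20 — deliver 0→1: n1:part/t1/[z]
after 21 — crash(1): n1:✗part/t1/[z]
after 22 — deliver 3→2: ·
after 23 — timeout(0): n0:coor/t5/[z]
after 24 — timeout(0): n0:coor/t6/[z]
after 25 — deliver 3→1: ·
after 26 — deliver 2→3: ·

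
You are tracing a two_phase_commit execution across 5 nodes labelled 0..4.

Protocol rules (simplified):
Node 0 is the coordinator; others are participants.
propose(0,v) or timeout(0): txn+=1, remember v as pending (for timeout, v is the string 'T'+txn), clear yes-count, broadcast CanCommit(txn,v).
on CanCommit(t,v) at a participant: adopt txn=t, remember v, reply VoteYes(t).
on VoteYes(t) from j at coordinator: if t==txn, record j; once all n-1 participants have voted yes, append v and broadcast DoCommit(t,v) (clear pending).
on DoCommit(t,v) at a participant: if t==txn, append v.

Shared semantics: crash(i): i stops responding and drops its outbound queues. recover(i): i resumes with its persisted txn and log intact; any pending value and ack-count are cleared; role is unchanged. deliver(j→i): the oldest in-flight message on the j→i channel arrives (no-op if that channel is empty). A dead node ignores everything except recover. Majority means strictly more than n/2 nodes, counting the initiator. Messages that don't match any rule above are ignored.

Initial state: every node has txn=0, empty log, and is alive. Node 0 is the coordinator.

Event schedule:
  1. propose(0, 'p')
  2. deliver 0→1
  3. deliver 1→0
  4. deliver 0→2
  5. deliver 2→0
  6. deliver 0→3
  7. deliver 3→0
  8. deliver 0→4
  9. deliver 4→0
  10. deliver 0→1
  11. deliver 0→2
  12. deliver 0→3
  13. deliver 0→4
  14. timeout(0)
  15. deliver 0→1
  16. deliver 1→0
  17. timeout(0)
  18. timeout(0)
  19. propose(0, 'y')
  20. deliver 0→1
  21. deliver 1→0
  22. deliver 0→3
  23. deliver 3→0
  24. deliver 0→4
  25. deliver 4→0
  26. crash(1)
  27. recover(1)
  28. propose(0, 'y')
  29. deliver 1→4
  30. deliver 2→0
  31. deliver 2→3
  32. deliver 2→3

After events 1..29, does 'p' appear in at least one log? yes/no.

yes

[1] propose(0,'p') → N0(coor t1 [-])
[2] deliver 0→1 → N1(part t1 [-])
[3] deliver 1→0 → ∅
[4] deliver 0→2 → N2(part t1 [-])
[5] deliver 2→0 → ∅
[6] deliver 0→3 → N3(part t1 [-])
[7] deliver 3→0 → ∅
[8] deliver 0→4 → N4(part t1 [-])
[9] deliver 4→0 → N0(coor t1 [p])
[10] deliver 0→1 → N1(part t1 [p])
[11] deliver 0→2 → N2(part t1 [p])
[12] deliver 0→3 → N3(part t1 [p])
[13] deliver 0→4 → N4(part t1 [p])
[14] timeout(0) → N0(coor t2 [p])
[15] deliver 0→1 → N1(part t2 [p])
[16] deliver 1→0 → ∅
[17] timeout(0) → N0(coor t3 [p])
[18] timeout(0) → N0(coor t4 [p])
[19] propose(0,'y') → N0(coor t5 [p])
[20] deliver 0→1 → N1(part t3 [p])
[21] deliver 1→0 → ∅
[22] deliver 0→3 → N3(part t2 [p])
[23] deliver 3→0 → ∅
[24] deliver 0→4 → N4(part t2 [p])
[25] deliver 4→0 → ∅
[26] crash(1) → N1(✗part t3 [p])
[27] recover(1) → N1(part t3 [p])
[28] propose(0,'y') → N0(coor t6 [p])
[29] deliver 1→4 → ∅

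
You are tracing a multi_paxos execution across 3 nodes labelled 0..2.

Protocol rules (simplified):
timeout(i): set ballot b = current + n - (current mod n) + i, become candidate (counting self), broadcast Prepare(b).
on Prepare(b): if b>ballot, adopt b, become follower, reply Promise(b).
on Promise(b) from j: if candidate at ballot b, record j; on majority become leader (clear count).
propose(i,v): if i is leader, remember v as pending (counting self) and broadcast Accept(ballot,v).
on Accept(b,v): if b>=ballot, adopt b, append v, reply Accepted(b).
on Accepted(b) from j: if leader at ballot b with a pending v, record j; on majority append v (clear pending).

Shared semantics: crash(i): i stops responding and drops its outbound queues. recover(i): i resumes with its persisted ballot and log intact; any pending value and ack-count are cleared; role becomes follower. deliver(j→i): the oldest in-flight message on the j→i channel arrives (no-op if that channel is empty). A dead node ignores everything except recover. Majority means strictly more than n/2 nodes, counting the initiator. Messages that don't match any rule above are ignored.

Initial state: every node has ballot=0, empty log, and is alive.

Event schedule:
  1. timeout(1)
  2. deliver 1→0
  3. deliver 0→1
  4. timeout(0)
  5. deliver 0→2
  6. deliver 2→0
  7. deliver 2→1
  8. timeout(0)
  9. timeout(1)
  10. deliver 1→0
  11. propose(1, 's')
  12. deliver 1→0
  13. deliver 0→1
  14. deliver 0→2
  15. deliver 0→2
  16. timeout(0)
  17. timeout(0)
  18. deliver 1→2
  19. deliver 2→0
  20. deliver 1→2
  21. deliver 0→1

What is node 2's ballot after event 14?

9

e1 timeout(1): 1[cand,b=4,-]
e2 deliver 1→0: 0[foll,b=4,-]
e3 deliver 0→1: 1[lead,b=4,-]
e4 timeout(0): 0[cand,b=6,-]
e5 deliver 0→2: 2[foll,b=6,-]
e6 deliver 2→0: 0[lead,b=6,-]
e7 deliver 2→1: ·
e8 timeout(0): 0[cand,b=9,-]
e9 timeout(1): 1[cand,b=7,-]
e10 deliver 1→0: ·
e11 propose(1,'s'): ·
e12 deliver 1→0: ·
e13 deliver 0→1: ·
e14 deliver 0→2: 2[foll,b=9,-]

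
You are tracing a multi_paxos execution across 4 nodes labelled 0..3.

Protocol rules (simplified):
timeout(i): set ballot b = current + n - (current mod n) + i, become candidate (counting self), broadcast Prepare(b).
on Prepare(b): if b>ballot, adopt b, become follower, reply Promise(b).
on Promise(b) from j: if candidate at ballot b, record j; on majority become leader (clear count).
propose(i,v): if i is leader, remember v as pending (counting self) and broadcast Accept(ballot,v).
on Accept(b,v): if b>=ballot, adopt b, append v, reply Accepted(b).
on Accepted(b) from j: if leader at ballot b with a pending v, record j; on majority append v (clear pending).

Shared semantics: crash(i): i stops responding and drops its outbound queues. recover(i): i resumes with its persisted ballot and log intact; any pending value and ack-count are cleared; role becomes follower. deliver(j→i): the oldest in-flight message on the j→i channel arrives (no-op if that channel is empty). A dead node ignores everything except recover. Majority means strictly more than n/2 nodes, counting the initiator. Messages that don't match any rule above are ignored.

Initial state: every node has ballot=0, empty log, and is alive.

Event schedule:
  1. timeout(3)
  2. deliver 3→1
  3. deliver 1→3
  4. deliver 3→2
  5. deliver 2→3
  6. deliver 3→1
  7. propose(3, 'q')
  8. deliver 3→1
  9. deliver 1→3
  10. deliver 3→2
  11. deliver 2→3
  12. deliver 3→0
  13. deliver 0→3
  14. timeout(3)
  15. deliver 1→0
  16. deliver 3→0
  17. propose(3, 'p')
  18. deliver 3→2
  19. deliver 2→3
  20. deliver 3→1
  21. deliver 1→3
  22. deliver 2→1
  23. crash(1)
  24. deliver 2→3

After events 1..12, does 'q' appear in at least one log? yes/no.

yes

step 1 timeout(3): 3={cand,b=7,log=-}
step 2 deliver 3→1: 1={foll,b=7,log=-}
step 3 deliver 1→3: —
step 4 deliver 3→2: 2={foll,b=7,log=-}
step 5 deliver 2→3: 3={lead,b=7,log=-}
step 6 deliver 3→1: —
step 7 propose(3,'q'): —
step 8 deliver 3→1: 1={foll,b=7,log=q}
step 9 deliver 1→3: —
step 10 deliver 3→2: 2={foll,b=7,log=q}
step 11 deliver 2→3: 3={lead,b=7,log=q}
step 12 deliver 3→0: 0={foll,b=7,log=-}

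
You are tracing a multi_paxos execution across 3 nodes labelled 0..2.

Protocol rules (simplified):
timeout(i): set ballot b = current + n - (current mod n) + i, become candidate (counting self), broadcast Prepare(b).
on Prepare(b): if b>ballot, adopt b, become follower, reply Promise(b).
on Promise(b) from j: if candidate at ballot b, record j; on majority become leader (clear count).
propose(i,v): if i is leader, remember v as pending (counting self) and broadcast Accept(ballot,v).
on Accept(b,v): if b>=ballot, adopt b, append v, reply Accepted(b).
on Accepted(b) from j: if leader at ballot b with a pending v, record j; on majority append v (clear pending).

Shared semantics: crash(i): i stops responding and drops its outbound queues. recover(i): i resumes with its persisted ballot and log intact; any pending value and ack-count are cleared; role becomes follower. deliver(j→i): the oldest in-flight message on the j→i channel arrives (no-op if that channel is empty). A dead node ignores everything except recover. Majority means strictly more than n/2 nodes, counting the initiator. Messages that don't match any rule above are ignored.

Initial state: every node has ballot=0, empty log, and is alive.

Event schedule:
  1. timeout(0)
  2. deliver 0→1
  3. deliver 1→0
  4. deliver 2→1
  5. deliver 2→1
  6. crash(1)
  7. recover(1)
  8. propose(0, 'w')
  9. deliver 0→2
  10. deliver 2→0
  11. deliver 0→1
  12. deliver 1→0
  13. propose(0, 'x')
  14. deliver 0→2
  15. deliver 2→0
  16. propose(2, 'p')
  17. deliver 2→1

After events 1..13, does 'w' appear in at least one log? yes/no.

yes

1. timeout(0):  <0:cand b3 ->
2. deliver 0→1:  <1:foll b3 ->
3. deliver 1→0:  <0:lead b3 ->
4. deliver 2→1:  nop
5. deliver 2→1:  nop
6. crash(1):  <1:✗foll b3 ->
7. recover(1):  <1:foll b3 ->
8. propose(0,'w'):  nop
9. deliver 0→2:  <2:foll b3 ->
10. deliver 2→0:  nop
11. deliver 0→1:  <1:foll b3 w>
12. deliver 1→0:  <0:lead b3 w>
13. propose(0,'x'):  nop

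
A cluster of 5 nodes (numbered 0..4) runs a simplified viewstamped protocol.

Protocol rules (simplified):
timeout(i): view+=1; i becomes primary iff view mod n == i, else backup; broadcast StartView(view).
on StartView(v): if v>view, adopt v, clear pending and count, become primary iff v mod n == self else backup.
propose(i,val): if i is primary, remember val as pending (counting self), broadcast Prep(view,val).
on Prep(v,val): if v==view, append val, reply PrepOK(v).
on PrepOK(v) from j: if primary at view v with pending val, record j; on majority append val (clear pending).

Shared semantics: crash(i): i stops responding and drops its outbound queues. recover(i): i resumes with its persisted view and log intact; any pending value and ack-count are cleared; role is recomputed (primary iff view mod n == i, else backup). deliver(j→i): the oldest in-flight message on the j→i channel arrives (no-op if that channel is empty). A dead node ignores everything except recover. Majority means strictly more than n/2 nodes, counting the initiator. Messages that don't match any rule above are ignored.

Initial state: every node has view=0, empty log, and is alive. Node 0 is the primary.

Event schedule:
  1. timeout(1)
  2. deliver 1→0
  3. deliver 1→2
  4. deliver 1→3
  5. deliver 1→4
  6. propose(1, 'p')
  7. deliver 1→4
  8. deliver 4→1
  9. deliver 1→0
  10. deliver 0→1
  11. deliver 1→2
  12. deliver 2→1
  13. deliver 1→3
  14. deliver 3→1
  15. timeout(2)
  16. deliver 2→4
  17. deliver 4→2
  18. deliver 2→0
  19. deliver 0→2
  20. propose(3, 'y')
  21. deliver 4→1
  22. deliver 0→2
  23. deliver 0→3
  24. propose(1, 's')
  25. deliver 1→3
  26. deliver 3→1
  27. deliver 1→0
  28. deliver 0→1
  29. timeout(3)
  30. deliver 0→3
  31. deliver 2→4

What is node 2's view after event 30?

2

1. timeout(1):  <1:prim v1 ->
2. deliver 1→0:  <0:back v1 ->
3. deliver 1→2:  <2:back v1 ->
4. deliver 1→3:  <3:back v1 ->
5. deliver 1→4:  <4:back v1 ->
6. propose(1,'p'):  nop
7. deliver 1→4:  <4:back v1 p>
8. deliver 4→1:  nop
9. deliver 1→0:  <0:back v1 p>
10. deliver 0→1:  <1:prim v1 p>
11. deliver 1→2:  <2:back v1 p>
12. deliver 2→1:  nop
13. deliver 1→3:  <3:back v1 p>
14. deliver 3→1:  nop
15. timeout(2):  <2:prim v2 p>
16. deliver 2→4:  <4:back v2 p>
17. deliver 4→2:  nop
18. deliver 2→0:  <0:back v2 p>
19. deliver 0→2:  nop
20. propose(3,'y'):  nop
21. deliver 4→1:  nop
22. deliver 0→2:  nop
23. deliver 0→3:  nop
24. propose(1,'s'):  nop
25. deliver 1→3:  <3:back v1 p,s>
26. deliver 3→1:  nop
27. deliver 1→0:  nop
28. deliver 0→1:  nop
29. timeout(3):  <3:back v2 p,s>
30. deliver 0→3:  nop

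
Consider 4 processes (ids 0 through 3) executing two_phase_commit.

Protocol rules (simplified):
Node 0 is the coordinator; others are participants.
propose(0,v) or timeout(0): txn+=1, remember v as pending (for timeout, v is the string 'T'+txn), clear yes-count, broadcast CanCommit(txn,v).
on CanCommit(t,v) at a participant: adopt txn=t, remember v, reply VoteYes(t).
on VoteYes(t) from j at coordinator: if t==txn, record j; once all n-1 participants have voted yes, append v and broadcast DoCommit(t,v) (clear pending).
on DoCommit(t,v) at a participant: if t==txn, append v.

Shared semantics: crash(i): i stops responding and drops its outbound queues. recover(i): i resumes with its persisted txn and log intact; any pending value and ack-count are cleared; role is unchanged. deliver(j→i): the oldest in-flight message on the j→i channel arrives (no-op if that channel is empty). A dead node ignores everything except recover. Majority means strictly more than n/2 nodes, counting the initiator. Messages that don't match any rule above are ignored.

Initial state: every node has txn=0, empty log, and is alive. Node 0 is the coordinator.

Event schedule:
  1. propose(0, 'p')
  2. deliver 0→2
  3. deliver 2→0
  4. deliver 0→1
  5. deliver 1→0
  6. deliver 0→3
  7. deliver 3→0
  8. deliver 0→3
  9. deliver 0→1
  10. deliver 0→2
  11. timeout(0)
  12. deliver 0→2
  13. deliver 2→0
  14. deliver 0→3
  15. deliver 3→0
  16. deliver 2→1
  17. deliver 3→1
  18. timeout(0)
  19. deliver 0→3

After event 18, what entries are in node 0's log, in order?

p

after 1 — propose(0,'p'): n0:coor/t1/[-]
after 2 — deliver 0→2: n2:part/t1/[-]
after 3 — deliver 2→0: ·
after 4 — deliver 0→1: n1:part/t1/[-]
after 5 — deliver 1→0: ·
after 6 — deliver 0→3: n3:part/t1/[-]
after 7 — deliver 3→0: n0:coor/t1/[p]
after 8 — deliver 0→3: n3:part/t1/[p]
after 9 — deliver 0→1: n1:part/t1/[p]
after 10 — deliver 0→2: n2:part/t1/[p]
after 11 — timeout(0): n0:coor/t2/[p]
after 12 — deliver 0→2: n2:part/t2/[p]
after 13 — deliver 2→0: ·
after 14 — deliver 0→3: n3:part/t2/[p]
after 15 — deliver 3→0: ·
after 16 — deliver 2→1: ·
after 17 — deliver 3→1: ·
after 18 — timeout(0): n0:coor/t3/[p]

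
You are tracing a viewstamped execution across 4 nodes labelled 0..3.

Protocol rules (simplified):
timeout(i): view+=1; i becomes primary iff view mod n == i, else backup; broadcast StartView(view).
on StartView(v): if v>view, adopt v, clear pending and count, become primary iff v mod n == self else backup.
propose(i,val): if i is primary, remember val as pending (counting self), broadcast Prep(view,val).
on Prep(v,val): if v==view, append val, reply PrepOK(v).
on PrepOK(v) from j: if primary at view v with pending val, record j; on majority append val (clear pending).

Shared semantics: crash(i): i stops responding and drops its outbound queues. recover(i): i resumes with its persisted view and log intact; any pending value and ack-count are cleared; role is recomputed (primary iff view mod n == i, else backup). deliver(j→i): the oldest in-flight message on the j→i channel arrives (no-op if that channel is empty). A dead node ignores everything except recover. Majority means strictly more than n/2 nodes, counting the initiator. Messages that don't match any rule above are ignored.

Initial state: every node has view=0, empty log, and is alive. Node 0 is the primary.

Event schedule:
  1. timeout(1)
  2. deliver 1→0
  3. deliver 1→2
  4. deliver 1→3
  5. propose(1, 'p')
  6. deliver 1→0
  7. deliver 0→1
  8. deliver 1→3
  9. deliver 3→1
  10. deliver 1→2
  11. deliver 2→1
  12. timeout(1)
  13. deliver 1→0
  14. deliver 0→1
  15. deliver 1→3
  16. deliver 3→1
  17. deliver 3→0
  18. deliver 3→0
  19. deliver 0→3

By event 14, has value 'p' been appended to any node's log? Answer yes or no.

yes

1. timeout(1):  <1:prim v1 ->
2. deliver 1→0:  <0:back v1 ->
3. deliver 1→2:  <2:back v1 ->
4. deliver 1→3:  <3:back v1 ->
5. propose(1,'p'):  nop
6. deliver 1→0:  <0:back v1 p>
7. deliver 0→1:  nop
8. deliver 1→3:  <3:back v1 p>
9. deliver 3→1:  <1:prim v1 p>
10. deliver 1→2:  <2:back v1 p>
11. deliver 2→1:  nop
12. timeout(1):  <1:back v2 p>
13. deliver 1→0:  <0:back v2 p>
14. deliver 0→1:  nop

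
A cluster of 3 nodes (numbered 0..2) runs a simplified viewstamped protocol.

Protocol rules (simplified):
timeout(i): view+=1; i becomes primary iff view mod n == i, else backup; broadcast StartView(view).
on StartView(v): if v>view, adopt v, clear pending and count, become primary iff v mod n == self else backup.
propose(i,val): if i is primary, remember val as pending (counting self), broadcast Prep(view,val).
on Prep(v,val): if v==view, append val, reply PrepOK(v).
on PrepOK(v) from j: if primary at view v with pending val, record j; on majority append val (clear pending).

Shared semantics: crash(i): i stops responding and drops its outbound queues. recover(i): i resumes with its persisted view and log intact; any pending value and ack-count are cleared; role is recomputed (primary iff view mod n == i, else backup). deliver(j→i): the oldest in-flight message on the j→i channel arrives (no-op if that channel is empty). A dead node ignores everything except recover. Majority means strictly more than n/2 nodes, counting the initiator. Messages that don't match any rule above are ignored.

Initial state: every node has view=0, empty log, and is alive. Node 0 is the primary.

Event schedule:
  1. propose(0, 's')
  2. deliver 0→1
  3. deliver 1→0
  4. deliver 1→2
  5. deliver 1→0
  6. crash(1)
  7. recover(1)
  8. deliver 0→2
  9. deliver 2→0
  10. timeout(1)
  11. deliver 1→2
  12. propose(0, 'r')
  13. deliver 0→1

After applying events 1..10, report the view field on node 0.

[1] propose(0,'s') → ∅
[2] deliver 0→1 → N1(back v0 [s])
[3] deliver 1→0 → N0(prim v0 [s])
[4] deliver 1→2 → ∅
[5] deliver 1→0 → ∅
[6] crash(1) → N1(✗back v0 [s])
[7] recover(1) → N1(back v0 [s])
[8] deliver 0→2 → N2(back v0 [s])
[9] deliver 2→0 → ∅
[10] timeout(1) → N1(prim v1 [s])

0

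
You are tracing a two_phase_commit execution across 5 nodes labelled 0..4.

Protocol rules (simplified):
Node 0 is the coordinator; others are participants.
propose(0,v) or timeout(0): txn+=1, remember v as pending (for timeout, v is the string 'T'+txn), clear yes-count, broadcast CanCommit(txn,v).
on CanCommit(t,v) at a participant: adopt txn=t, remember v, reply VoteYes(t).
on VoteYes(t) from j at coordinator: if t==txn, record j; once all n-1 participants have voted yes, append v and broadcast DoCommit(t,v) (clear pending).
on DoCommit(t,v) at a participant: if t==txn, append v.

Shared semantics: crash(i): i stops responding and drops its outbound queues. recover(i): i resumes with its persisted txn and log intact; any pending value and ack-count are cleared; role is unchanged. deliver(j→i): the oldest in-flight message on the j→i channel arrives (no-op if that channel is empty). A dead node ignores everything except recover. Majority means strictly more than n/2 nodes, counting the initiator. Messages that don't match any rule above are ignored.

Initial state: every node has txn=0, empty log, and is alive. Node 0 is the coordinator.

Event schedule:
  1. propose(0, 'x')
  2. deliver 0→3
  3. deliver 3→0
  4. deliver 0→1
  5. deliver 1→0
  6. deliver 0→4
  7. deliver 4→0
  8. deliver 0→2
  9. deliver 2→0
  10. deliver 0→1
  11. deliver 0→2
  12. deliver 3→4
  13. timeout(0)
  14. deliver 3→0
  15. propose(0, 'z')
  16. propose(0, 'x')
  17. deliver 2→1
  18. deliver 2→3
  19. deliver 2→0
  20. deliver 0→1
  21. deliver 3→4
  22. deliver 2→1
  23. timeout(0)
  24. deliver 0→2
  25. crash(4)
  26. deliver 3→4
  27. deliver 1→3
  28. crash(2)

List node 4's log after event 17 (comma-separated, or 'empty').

empty

step 1 propose(0,'x'): 0={coor,t=1,log=-}
step 2 deliver 0→3: 3={part,t=1,log=-}
step 3 deliver 3→0: —
step 4 deliver 0→1: 1={part,t=1,log=-}
step 5 deliver 1→0: —
step 6 deliver 0→4: 4={part,t=1,log=-}
step 7 deliver 4→0: —
step 8 deliver 0→2: 2={part,t=1,log=-}
step 9 deliver 2→0: 0={coor,t=1,log=x}
step 10 deliver 0→1: 1={part,t=1,log=x}
step 11 deliver 0→2: 2={part,t=1,log=x}
step 12 deliver 3→4: —
step 13 timeout(0): 0={coor,t=2,log=x}
step 14 deliver 3→0: —
step 15 propose(0,'z'): 0={coor,t=3,log=x}
step 16 propose(0,'x'): 0={coor,t=4,log=x}
step 17 deliver 2→1: —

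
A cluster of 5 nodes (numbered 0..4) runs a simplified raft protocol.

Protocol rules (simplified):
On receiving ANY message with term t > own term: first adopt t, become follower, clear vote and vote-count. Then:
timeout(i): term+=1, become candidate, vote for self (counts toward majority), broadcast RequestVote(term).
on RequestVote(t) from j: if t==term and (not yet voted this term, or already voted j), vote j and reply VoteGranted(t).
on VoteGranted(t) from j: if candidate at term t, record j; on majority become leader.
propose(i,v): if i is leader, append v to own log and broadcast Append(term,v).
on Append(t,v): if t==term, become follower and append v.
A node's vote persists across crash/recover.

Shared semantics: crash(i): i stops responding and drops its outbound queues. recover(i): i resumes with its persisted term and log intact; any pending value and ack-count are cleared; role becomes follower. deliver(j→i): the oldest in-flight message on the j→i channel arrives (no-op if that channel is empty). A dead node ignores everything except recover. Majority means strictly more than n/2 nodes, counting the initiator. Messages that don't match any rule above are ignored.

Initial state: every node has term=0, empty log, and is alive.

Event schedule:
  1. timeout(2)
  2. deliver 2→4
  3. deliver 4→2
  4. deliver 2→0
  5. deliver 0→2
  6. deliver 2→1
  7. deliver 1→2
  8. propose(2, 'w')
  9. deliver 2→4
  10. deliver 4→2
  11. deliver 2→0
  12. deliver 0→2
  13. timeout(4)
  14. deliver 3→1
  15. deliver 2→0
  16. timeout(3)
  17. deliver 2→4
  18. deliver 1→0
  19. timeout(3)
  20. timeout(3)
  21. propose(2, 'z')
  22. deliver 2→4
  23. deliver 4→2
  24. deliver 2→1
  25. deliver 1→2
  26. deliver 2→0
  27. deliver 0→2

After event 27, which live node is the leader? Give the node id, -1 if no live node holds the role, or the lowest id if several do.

-1

1. timeout(2):  <2:cand t1 ->
2. deliver 2→4:  <4:foll t1 ->
3. deliver 4→2:  nop
4. deliver 2→0:  <0:foll t1 ->
5. deliver 0→2:  <2:lead t1 ->
6. deliver 2→1:  <1:foll t1 ->
7. deliver 1→2:  nop
8. propose(2,'w'):  <2:lead t1 w>
9. deliver 2→4:  <4:foll t1 w>
10. deliver 4→2:  nop
11. deliver 2→0:  <0:foll t1 w>
12. deliver 0→2:  nop
13. timeout(4):  <4:cand t2 w>
14. deliver 3→1:  nop
15. deliver 2→0:  nop
16. timeout(3):  <3:cand t1 ->
17. deliver 2→4:  nop
18. deliver 1→0:  nop
19. timeout(3):  <3:cand t2 ->
20. timeout(3):  <3:cand t3 ->
21. propose(2,'z'):  <2:lead t1 w,z>
22. deliver 2→4:  nop
23. deliver 4→2:  <2:foll t2 w,z>
24. deliver 2→1:  <1:foll t1 w>
25. deliver 1→2:  nop
26. deliver 2→0:  <0:foll t1 w,z>
27. deliver 0→2:  nop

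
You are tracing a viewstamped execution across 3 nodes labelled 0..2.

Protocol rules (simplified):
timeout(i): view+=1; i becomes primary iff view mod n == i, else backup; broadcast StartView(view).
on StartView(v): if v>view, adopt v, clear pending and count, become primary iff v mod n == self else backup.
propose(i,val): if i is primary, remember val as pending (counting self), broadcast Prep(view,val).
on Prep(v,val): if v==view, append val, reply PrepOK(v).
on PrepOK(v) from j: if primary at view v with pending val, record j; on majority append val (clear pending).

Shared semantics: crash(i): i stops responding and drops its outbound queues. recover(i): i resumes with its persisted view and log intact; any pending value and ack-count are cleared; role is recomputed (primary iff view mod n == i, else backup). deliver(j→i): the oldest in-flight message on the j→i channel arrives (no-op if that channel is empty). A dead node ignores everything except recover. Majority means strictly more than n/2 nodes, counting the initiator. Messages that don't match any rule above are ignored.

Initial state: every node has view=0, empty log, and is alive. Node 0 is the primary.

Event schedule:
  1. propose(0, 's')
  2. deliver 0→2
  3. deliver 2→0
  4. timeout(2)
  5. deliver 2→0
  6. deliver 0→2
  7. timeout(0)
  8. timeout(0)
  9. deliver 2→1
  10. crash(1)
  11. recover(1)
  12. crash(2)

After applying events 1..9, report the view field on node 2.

1

after 1 — propose(0,'s'): ·
after 2 — deliver 0→2: n2:back/v0/[s]
after 3 — deliver 2→0: n0:prim/v0/[s]
after 4 — timeout(2): n2:back/v1/[s]
after 5 — deliver 2→0: n0:back/v1/[s]
after 6 — deliver 0→2: ·
after 7 — timeout(0): n0:back/v2/[s]
after 8 — timeout(0): n0:prim/v3/[s]
after 9 — deliver 2→1: n1:prim/v1/[-]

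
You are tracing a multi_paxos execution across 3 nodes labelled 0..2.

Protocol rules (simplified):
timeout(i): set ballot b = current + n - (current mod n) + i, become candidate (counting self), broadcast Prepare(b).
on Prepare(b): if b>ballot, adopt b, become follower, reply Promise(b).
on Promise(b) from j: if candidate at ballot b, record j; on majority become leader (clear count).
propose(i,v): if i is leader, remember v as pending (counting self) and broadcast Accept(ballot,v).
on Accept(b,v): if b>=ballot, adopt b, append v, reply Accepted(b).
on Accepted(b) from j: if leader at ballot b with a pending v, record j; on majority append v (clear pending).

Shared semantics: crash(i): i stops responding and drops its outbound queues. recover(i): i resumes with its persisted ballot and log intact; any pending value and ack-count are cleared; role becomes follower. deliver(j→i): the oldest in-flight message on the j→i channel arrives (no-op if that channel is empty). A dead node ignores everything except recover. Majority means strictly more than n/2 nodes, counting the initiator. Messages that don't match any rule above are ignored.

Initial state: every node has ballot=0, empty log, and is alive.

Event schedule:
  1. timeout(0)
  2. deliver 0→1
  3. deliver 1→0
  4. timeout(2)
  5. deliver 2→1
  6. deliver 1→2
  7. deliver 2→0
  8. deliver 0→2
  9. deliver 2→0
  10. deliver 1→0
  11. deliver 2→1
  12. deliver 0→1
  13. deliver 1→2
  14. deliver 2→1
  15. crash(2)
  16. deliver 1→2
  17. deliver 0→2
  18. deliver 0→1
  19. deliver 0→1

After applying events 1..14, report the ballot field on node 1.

1. timeout(0):  <0:cand b3 ->
2. deliver 0→1:  <1:foll b3 ->
3. deliver 1→0:  <0:lead b3 ->
4. timeout(2):  <2:cand b5 ->
5. deliver 2→1:  <1:foll b5 ->
6. deliver 1→2:  <2:lead b5 ->
7. deliver 2→0:  <0:foll b5 ->
8. deliver 0→2:  nop
9. deliver 2→0:  nop
10. deliver 1→0:  nop
11. deliver 2→1:  nop
12. deliver 0→1:  nop
13. deliver 1→2:  nop
14. deliver 2→1:  nop

5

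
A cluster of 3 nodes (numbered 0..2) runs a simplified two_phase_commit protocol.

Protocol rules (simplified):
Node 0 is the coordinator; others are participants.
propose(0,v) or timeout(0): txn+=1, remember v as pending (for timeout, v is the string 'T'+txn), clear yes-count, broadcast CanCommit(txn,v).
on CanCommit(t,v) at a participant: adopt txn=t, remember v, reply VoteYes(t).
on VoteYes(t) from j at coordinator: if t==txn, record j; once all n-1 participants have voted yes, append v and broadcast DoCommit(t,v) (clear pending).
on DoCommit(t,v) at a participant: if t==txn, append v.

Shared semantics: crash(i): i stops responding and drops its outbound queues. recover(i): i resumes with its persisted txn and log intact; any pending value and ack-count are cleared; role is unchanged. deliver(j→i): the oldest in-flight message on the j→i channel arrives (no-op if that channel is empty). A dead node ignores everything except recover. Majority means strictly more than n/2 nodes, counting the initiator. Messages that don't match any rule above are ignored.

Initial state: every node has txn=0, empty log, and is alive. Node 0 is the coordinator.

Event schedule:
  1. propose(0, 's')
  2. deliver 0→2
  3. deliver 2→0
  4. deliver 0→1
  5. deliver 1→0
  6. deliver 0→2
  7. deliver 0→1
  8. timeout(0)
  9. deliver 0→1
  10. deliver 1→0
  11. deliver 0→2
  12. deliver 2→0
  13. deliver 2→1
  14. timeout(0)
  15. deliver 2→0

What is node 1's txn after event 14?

[1] propose(0,'s') → N0(coor t1 [-])
[2] deliver 0→2 → N2(part t1 [-])
[3] deliver 2→0 → ∅
[4] deliver 0→1 → N1(part t1 [-])
[5] deliver 1→0 → N0(coor t1 [s])
[6] deliver 0→2 → N2(part t1 [s])
[7] deliver 0→1 → N1(part t1 [s])
[8] timeout(0) → N0(coor t2 [s])
[9] deliver 0→1 → N1(part t2 [s])
[10] deliver 1→0 → ∅
[11] deliver 0→2 → N2(part t2 [s])
[12] deliver 2→0 → N0(coor t2 [s,T2])
[13] deliver 2→1 → ∅
[14] timeout(0) → N0(coor t3 [s,T2])

2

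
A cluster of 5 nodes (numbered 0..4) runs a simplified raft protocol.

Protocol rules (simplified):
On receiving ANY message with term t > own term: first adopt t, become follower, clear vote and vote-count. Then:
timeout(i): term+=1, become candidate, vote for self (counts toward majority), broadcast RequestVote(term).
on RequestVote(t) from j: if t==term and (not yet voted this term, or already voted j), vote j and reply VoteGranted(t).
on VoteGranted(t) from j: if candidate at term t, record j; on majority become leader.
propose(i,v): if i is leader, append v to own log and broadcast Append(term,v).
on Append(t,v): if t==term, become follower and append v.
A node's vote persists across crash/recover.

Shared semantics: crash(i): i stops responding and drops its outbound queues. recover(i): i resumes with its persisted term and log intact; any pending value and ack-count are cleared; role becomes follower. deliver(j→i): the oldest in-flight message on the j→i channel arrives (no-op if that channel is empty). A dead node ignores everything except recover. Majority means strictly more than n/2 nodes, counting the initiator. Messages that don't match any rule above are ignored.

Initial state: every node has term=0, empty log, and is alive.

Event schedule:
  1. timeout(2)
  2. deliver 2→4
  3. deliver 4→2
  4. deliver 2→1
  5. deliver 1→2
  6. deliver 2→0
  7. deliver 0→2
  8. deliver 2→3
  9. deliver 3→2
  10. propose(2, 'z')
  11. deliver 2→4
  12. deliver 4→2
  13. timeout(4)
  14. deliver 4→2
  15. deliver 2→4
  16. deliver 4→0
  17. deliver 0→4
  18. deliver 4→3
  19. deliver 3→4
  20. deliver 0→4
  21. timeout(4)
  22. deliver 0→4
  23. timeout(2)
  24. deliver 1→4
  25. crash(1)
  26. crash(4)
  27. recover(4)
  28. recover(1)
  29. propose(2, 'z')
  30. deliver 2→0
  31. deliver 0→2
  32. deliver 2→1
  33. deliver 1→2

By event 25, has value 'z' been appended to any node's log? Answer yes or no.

[1] timeout(2) → N2(cand t1 [-])
[2] deliver 2→4 → N4(foll t1 [-])
[3] deliver 4→2 → ∅
[4] deliver 2→1 → N1(foll t1 [-])
[5] deliver 1→2 → N2(lead t1 [-])
[6] deliver 2→0 → N0(foll t1 [-])
[7] deliver 0→2 → ∅
[8] deliver 2→3 → N3(foll t1 [-])
[9] deliver 3→2 → ∅
[10] propose(2,'z') → N2(lead t1 [z])
[11] deliver 2→4 → N4(foll t1 [z])
[12] deliver 4→2 → ∅
[13] timeout(4) → N4(cand t2 [z])
[14] deliver 4→2 → N2(foll t2 [z])
[15] deliver 2→4 → ∅
[16] deliver 4→0 → N0(foll t2 [-])
[17] deliver 0→4 → N4(lead t2 [z])
[18] deliver 4→3 → N3(foll t2 [-])
[19] deliver 3→4 → ∅
[20] deliver 0→4 → ∅
[21] timeout(4) → N4(cand t3 [z])
[22] deliver 0→4 → ∅
[23] timeout(2) → N2(cand t3 [z])
[24] deliver 1→4 → ∅
[25] crash(1) → N1(✗foll t1 [-])

yes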